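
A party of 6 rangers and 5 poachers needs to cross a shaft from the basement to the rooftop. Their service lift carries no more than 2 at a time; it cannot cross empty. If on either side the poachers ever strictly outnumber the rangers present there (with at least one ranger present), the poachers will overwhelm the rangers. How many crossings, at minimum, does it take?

19

Counting alone: each trip to the rooftop takes at most 2 across and each return brings at least 1 back, so after t trips out (and t−1 returns) at most 2t − (t−1) of the 11 are across; that first reaches 11 at t = 10, so at least 19 crossings are needed.
The plan below uses exactly 19 crossings, so it is optimal:
1. 2 poachers → the rooftop.  (the basement: 6R 3P; the rooftop: 0R 2P)
2. 1 poacher ← the basement.  (the basement: 6R 4P; the rooftop: 0R 1P)
3. 2 poachers → the rooftop.  (the basement: 6R 2P; the rooftop: 0R 3P)
4. 1 poacher ← the basement.  (the basement: 6R 3P; the rooftop: 0R 2P)
5. 2 rangers → the rooftop.  (the basement: 4R 3P; the rooftop: 2R 2P)
6. 1 poacher ← the basement.  (the basement: 4R 4P; the rooftop: 2R 1P)
7. 1 ranger and 1 poacher → the rooftop.  (the basement: 3R 3P; the rooftop: 3R 2P)
8. 1 ranger ← the basement.  (the basement: 4R 3P; the rooftop: 2R 2P)
9. 1 ranger and 1 poacher → the rooftop.  (the basement: 3R 2P; the rooftop: 3R 3P)
10. 1 poacher ← the basement.  (the basement: 3R 3P; the rooftop: 3R 2P)
11. 1 ranger and 1 poacher → the rooftop.  (the basement: 2R 2P; the rooftop: 4R 3P)
12. 1 ranger ← the basement.  (the basement: 3R 2P; the rooftop: 3R 3P)
13. 1 ranger and 1 poacher → the rooftop.  (the basement: 2R 1P; the rooftop: 4R 4P)
14. 1 poacher ← the basement.  (the basement: 2R 2P; the rooftop: 4R 3P)
15. 1 ranger and 1 poacher → the rooftop.  (the basement: 1R 1P; the rooftop: 5R 4P)
16. 1 ranger ← the basement.  (the basement: 2R 1P; the rooftop: 4R 4P)
17. 1 ranger and 1 poacher → the rooftop.  (the basement: 1R 0P; the rooftop: 5R 5P)
18. 1 poacher ← the basement.  (the basement: 1R 1P; the rooftop: 5R 4P)
19. 1 ranger and 1 poacher → the rooftop.  (the basement: 0R 0P; the rooftop: 6R 5P)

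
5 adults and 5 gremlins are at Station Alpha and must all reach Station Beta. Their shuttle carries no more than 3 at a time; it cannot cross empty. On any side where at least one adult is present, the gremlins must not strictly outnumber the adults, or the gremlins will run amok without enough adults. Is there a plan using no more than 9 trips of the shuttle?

No

Counting alone: each trip to Station Beta takes at most 3 across and each return brings at least 1 back, so after t trips out (and t−1 returns) at most 3t − (t−1) of the 10 are across; that first reaches 10 at t = 5, so at least 9 crossings are needed.
The safety rule pushes this higher. Following every safe sequence of crossings, the most of the 10 that can be at Station Beta as the shuttle arrives there on crossing 9 is 9 — never all 10.
So the move cannot be finished within 9 crossings. (The shortest complete plan takes 11:)
1. 2 gremlins → Station Beta.  (Station Alpha: 5A 3G; Station Beta: 0A 2G)
2. 1 gremlin ← Station Alpha.  (Station Alpha: 5A 4G; Station Beta: 0A 1G)
3. 3 gremlins → Station Beta.  (Station Alpha: 5A 1G; Station Beta: 0A 4G)
4. 1 gremlin ← Station Alpha.  (Station Alpha: 5A 2G; Station Beta: 0A 3G)
5. 3 adults → Station Beta.  (Station Alpha: 2A 2G; Station Beta: 3A 3G)
6. 1 adult and 1 gremlin ← Station Alpha.  (Station Alpha: 3A 3G; Station Beta: 2A 2G)
7. 3 adults → Station Beta.  (Station Alpha: 0A 3G; Station Beta: 5A 2G)
8. 1 gremlin ← Station Alpha.  (Station Alpha: 0A 4G; Station Beta: 5A 1G)
9. 2 gremlins → Station Beta.  (Station Alpha: 0A 2G; Station Beta: 5A 3G)
10. 1 gremlin ← Station Alpha.  (Station Alpha: 0A 3G; Station Beta: 5A 2G)
11. 3 gremlins → Station Beta.  (Station Alpha: 0A 0G; Station Beta: 5A 5G)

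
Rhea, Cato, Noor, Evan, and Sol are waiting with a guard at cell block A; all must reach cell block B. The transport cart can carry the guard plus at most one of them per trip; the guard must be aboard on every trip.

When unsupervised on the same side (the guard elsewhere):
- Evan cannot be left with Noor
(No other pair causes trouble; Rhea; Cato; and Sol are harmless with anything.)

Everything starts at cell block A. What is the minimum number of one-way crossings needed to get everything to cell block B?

9

Counting alone: the guard can take at most 1 across per trip to cell block B, so moving all 5 needs at least 5 loaded trips out, with a return between consecutive ones — at least 9 crossings.
The plan below uses exactly 9 crossings, so it is optimal:
1. Guard goes to cell block B with Noor.  [cell block A: Cato, Evan, Rhea, Sol | cell block B: Noor]
2. Guard goes back to cell block A alone.  [cell block A: Cato, Evan, Rhea, Sol | cell block B: Noor]
3. Guard goes to cell block B with Rhea.  [cell block A: Cato, Evan, Sol | cell block B: Noor, Rhea]
4. Guard goes back to cell block A alone.  [cell block A: Cato, Evan, Sol | cell block B: Noor, Rhea]
5. Guard goes to cell block B with Cato.  [cell block A: Evan, Sol | cell block B: Cato, Noor, Rhea]
6. Guard goes back to cell block A alone.  [cell block A: Evan, Sol | cell block B: Cato, Noor, Rhea]
7. Guard goes to cell block B with Sol.  [cell block A: Evan | cell block B: Cato, Noor, Rhea, Sol]
8. Guard goes back to cell block A alone.  [cell block A: Evan | cell block B: Cato, Noor, Rhea, Sol]
9. Guard goes to cell block B with Evan.  [cell block A: — | cell block B: Cato, Evan, Noor, Rhea, Sol]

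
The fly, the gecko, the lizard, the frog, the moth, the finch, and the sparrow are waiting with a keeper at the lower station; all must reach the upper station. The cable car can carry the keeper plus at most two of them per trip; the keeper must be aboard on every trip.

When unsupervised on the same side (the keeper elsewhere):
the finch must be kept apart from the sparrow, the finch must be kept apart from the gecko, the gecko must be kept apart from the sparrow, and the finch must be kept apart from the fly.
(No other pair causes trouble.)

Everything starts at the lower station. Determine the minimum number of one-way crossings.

Counting alone: the keeper can take at most 2 across per trip to the upper station, so moving all 7 needs at least 4 loaded trips out, with a return between consecutive ones — at least 7 crossings.
The safety rule pushes this higher. Following every safe sequence of crossings, the most of the 7 that can be at the upper station as the cable car arrives there on crossings 7, 9 is 5, 6 respectively — never all 7.
So no plan with fewer than 11 crossings exists, and this one achieves 11:
1. Keeper goes to the upper station with the finch and the gecko.
2. Keeper goes back to the lower station with the gecko.
3. Keeper goes to the upper station with the fly and the gecko.
4. Keeper goes back to the lower station with the finch.
5. Keeper goes to the upper station with the finch and the lizard.
6. Keeper goes back to the lower station with the finch.
7. Keeper goes to the upper station with the finch and the frog.
8. Keeper goes back to the lower station with the finch.
9. Keeper goes to the upper station with the finch and the moth.
10. Keeper goes back to the lower station with the finch.
11. Keeper goes to the upper station with the finch and the sparrow.

11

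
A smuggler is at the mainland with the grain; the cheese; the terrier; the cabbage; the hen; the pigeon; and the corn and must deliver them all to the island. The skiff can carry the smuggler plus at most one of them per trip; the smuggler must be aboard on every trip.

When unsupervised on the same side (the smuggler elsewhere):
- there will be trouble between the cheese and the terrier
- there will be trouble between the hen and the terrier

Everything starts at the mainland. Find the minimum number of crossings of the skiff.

15

Counting alone: the smuggler can take at most 1 across per trip to the island, so moving all 7 needs at least 7 loaded trips out, with a return between consecutive ones — at least 13 crossings.
The safety rule pushes this higher. Following every safe sequence of crossings, the most of the 7 that can be at the island as the skiff arrives there on crossing 13 is 6 — never all 7.
So no plan with fewer than 15 crossings exists, and this one achieves 15:
1. Smuggler goes to the island with the terrier.  [the mainland: the cabbage, the cheese, the corn, the grain, the hen, the pigeon | the island: the terrier]
2. Smuggler goes back to the mainland alone.  [the mainland: the cabbage, the cheese, the corn, the grain, the hen, the pigeon | the island: the terrier]
3. Smuggler goes to the island with the grain.  [the mainland: the cabbage, the cheese, the corn, the hen, the pigeon | the island: the grain, the terrier]
4. Smuggler goes back to the mainland alone.  [the mainland: the cabbage, the cheese, the corn, the hen, the pigeon | the island: the grain, the terrier]
5. Smuggler goes to the island with the cheese.  [the mainland: the cabbage, the corn, the hen, the pigeon | the island: the cheese, the grain, the terrier]
6. Smuggler goes back to the mainland with the terrier.  [the mainland: the cabbage, the corn, the hen, the pigeon, the terrier | the island: the cheese, the grain]
7. Smuggler goes to the island with the hen.  [the mainland: the cabbage, the corn, the pigeon, the terrier | the island: the cheese, the grain, the hen]
8. Smuggler goes back to the mainland alone.  [the mainland: the cabbage, the corn, the pigeon, the terrier | the island: the cheese, the grain, the hen]
9. Smuggler goes to the island with the cabbage.  [the mainland: the corn, the pigeon, the terrier | the island: the cabbage, the cheese, the grain, the hen]
10. Smuggler goes back to the mainland alone.  [the mainland: the corn, the pigeon, the terrier | the island: the cabbage, the cheese, the grain, the hen]
11. Smuggler goes to the island with the pigeon.  [the mainland: the corn, the terrier | the island: the cabbage, the cheese, the grain, the hen, the pigeon]
12. Smuggler goes back to the mainland alone.  [the mainland: the corn, the terrier | the island: the cabbage, the cheese, the grain, the hen, the pigeon]
13. Smuggler goes to the island with the corn.  [the mainland: the terrier | the island: the cabbage, the cheese, the corn, the grain, the hen, the pigeon]
14. Smuggler goes back to the mainland alone.  [the mainland: the terrier | the island: the cabbage, the cheese, the corn, the grain, the hen, the pigeon]
15. Smuggler goes to the island with the terrier.  [the mainland: — | the island: the cabbage, the cheese, the corn, the grain, the hen, the pigeon, the terrier]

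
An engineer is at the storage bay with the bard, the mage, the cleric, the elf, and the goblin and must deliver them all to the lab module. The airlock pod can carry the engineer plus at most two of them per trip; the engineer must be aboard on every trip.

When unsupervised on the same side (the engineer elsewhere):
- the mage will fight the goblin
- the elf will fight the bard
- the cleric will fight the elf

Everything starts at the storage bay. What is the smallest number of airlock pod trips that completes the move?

Counting alone: the engineer can take at most 2 across per trip to the lab module, so moving all 5 needs at least 3 loaded trips out, with a return between consecutive ones — at least 5 crossings.
The plan below uses exactly 5 crossings, so it is optimal:
1. Engineer goes to the lab module with the elf and the mage.  [the storage bay: the bard, the cleric, the goblin | the lab module: the elf, the mage]
2. Engineer goes back to the storage bay alone.  [the storage bay: the bard, the cleric, the goblin | the lab module: the elf, the mage]
3. Engineer goes to the lab module with the bard and the cleric.  [the storage bay: the goblin | the lab module: the bard, the cleric, the elf, the mage]
4. Engineer goes back to the storage bay with the elf.  [the storage bay: the elf, the goblin | the lab module: the bard, the cleric, the mage]
5. Engineer goes to the lab module with the elf and the goblin.  [the storage bay: — | the lab module: the bard, the cleric, the elf, the goblin, the mage]

5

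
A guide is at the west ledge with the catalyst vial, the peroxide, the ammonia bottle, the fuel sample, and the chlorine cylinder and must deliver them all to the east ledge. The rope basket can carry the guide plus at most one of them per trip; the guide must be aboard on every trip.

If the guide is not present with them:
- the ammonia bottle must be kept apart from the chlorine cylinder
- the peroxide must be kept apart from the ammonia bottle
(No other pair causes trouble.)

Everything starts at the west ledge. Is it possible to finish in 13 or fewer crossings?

Yes

Yes — this plan uses 11 crossings (≤ 13):
1. Guide goes to the east ledge with the ammonia bottle.  [the west ledge: the catalyst vial, the chlorine cylinder, the fuel sample, the peroxide | the east ledge: the ammonia bottle]
2. Guide goes back to the west ledge alone.  [the west ledge: the catalyst vial, the chlorine cylinder, the fuel sample, the peroxide | the east ledge: the ammonia bottle]
3. Guide goes to the east ledge with the catalyst vial.  [the west ledge: the chlorine cylinder, the fuel sample, the peroxide | the east ledge: the ammonia bottle, the catalyst vial]
4. Guide goes back to the west ledge alone.  [the west ledge: the chlorine cylinder, the fuel sample, the peroxide | the east ledge: the ammonia bottle, the catalyst vial]
5. Guide goes to the east ledge with the peroxide.  [the west ledge: the chlorine cylinder, the fuel sample | the east ledge: the ammonia bottle, the catalyst vial, the peroxide]
6. Guide goes back to the west ledge with the ammonia bottle.  [the west ledge: the ammonia bottle, the chlorine cylinder, the fuel sample | the east ledge: the catalyst vial, the peroxide]
7. Guide goes to the east ledge with the chlorine cylinder.  [the west ledge: the ammonia bottle, the fuel sample | the east ledge: the catalyst vial, the chlorine cylinder, the peroxide]
8. Guide goes back to the west ledge alone.  [the west ledge: the ammonia bottle, the fuel sample | the east ledge: the catalyst vial, the chlorine cylinder, the peroxide]
9. Guide goes to the east ledge with the fuel sample.  [the west ledge: the ammonia bottle | the east ledge: the catalyst vial, the chlorine cylinder, the fuel sample, the peroxide]
10. Guide goes back to the west ledge alone.  [the west ledge: the ammonia bottle | the east ledge: the catalyst vial, the chlorine cylinder, the fuel sample, the peroxide]
11. Guide goes to the east ledge with the ammonia bottle.  [the west ledge: — | the east ledge: the ammonia bottle, the catalyst vial, the chlorine cylinder, the fuel sample, the peroxide]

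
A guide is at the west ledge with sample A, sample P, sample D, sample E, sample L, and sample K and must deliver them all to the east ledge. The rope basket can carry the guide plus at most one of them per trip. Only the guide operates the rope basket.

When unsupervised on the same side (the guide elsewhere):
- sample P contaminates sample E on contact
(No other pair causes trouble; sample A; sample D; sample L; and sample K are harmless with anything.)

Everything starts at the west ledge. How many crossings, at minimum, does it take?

Counting alone: the guide can take at most 1 across per trip to the east ledge, so moving all 6 needs at least 6 loaded trips out, with a return between consecutive ones — at least 11 crossings.
The plan below uses exactly 11 crossings, so it is optimal:
1. Guide goes to the east ledge with sample P.  [the west ledge: sample A, sample D, sample E, sample K, sample L | the east ledge: sample P]
2. Guide goes back to the west ledge alone.  [the west ledge: sample A, sample D, sample E, sample K, sample L | the east ledge: sample P]
3. Guide goes to the east ledge with sample A.  [the west ledge: sample D, sample E, sample K, sample L | the east ledge: sample A, sample P]
4. Guide goes back to the west ledge alone.  [the west ledge: sample D, sample E, sample K, sample L | the east ledge: sample A, sample P]
5. Guide goes to the east ledge with sample D.  [the west ledge: sample E, sample K, sample L | the east ledge: sample A, sample D, sample P]
6. Guide goes back to the west ledge alone.  [the west ledge: sample E, sample K, sample L | the east ledge: sample A, sample D, sample P]
7. Guide goes to the east ledge with sample L.  [the west ledge: sample E, sample K | the east ledge: sample A, sample D, sample L, sample P]
8. Guide goes back to the west ledge alone.  [the west ledge: sample E, sample K | the east ledge: sample A, sample D, sample L, sample P]
9. Guide goes to the east ledge with sample K.  [the west ledge: sample E | the east ledge: sample A, sample D, sample K, sample L, sample P]
10. Guide goes back to the west ledge alone.  [the west ledge: sample E | the east ledge: sample A, sample D, sample K, sample L, sample P]
11. Guide goes to the east ledge with sample E.  [the west ledge: — | the east ledge: sample A, sample D, sample E, sample K, sample L, sample P]

11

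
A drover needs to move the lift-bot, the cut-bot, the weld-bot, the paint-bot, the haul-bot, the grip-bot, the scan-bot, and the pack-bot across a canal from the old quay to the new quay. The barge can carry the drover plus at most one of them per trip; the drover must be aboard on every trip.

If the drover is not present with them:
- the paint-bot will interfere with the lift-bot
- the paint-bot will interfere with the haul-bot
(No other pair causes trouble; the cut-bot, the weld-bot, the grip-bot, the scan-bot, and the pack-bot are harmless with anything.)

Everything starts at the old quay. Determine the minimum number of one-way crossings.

17

Counting alone: the drover can take at most 1 across per trip to the new quay, so moving all 8 needs at least 8 loaded trips out, with a return between consecutive ones — at least 15 crossings.
The safety rule pushes this higher. Following every safe sequence of crossings, the most of the 8 that can be at the new quay as the barge arrives there on crossing 15 is 7 — never all 8.
So no plan with fewer than 17 crossings exists, and this one achieves 17:
1. Drover goes to the new quay with the paint-bot.  [the old quay: the cut-bot, the grip-bot, the haul-bot, the lift-bot, the pack-bot, the scan-bot, the weld-bot | the new quay: the paint-bot]
2. Drover goes back to the old quay alone.  [the old quay: the cut-bot, the grip-bot, the haul-bot, the lift-bot, the pack-bot, the scan-bot, the weld-bot | the new quay: the paint-bot]
3. Drover goes to the new quay with the lift-bot.  [the old quay: the cut-bot, the grip-bot, the haul-bot, the pack-bot, the scan-bot, the weld-bot | the new quay: the lift-bot, the paint-bot]
4. Drover goes back to the old quay with the paint-bot.  [the old quay: the cut-bot, the grip-bot, the haul-bot, the pack-bot, the paint-bot, the scan-bot, the weld-bot | the new quay: the lift-bot]
5. Drover goes to the new quay with the haul-bot.  [the old quay: the cut-bot, the grip-bot, the pack-bot, the paint-bot, the scan-bot, the weld-bot | the new quay: the haul-bot, the lift-bot]
6. Drover goes back to the old quay alone.  [the old quay: the cut-bot, the grip-bot, the pack-bot, the paint-bot, the scan-bot, the weld-bot | the new quay: the haul-bot, the lift-bot]
7. Drover goes to the new quay with the cut-bot.  [the old quay: the grip-bot, the pack-bot, the paint-bot, the scan-bot, the weld-bot | the new quay: the cut-bot, the haul-bot, the lift-bot]
8. Drover goes back to the old quay alone.  [the old quay: the grip-bot, the pack-bot, the paint-bot, the scan-bot, the weld-bot | the new quay: the cut-bot, the haul-bot, the lift-bot]
9. Drover goes to the new quay with the weld-bot.  [the old quay: the grip-bot, the pack-bot, the paint-bot, the scan-bot | the new quay: the cut-bot, the haul-bot, the lift-bot, the weld-bot]
10. Drover goes back to the old quay alone.  [the old quay: the grip-bot, the pack-bot, the paint-bot, the scan-bot | the new quay: the cut-bot, the haul-bot, the lift-bot, the weld-bot]
11. Drover goes to the new quay with the grip-bot.  [the old quay: the pack-bot, the paint-bot, the scan-bot | the new quay: the cut-bot, the grip-bot, the haul-bot, the lift-bot, the weld-bot]
12. Drover goes back to the old quay alone.  [the old quay: the pack-bot, the paint-bot, the scan-bot | the new quay: the cut-bot, the grip-bot, the haul-bot, the lift-bot, the weld-bot]
13. Drover goes to the new quay with the scan-bot.  [the old quay: the pack-bot, the paint-bot | the new quay: the cut-bot, the grip-bot, the haul-bot, the lift-bot, the scan-bot, the weld-bot]
14. Drover goes back to the old quay alone.  [the old quay: the pack-bot, the paint-bot | the new quay: the cut-bot, the grip-bot, the haul-bot, the lift-bot, the scan-bot, the weld-bot]
15. Drover goes to the new quay with the pack-bot.  [the old quay: the paint-bot | the new quay: the cut-bot, the grip-bot, the haul-bot, the lift-bot, the pack-bot, the scan-bot, the weld-bot]
16. Drover goes back to the old quay alone.  [the old quay: the paint-bot | the new quay: the cut-bot, the grip-bot, the haul-bot, the lift-bot, the pack-bot, the scan-bot, the weld-bot]
17. Drover goes to the new quay with the paint-bot.  [the old quay: — | the new quay: the cut-bot, the grip-bot, the haul-bot, the lift-bot, the pack-bot, the paint-bot, the scan-bot, the weld-bot]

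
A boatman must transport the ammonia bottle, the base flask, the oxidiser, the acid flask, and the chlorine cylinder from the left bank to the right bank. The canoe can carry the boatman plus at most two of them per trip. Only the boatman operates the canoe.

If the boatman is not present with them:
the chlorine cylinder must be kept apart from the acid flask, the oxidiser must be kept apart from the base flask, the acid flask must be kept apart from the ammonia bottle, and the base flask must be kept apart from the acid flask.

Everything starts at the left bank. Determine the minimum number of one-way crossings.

5

Counting alone: the boatman can take at most 2 across per trip to the right bank, so moving all 5 needs at least 3 loaded trips out, with a return between consecutive ones — at least 5 crossings.
The plan below uses exactly 5 crossings, so it is optimal:
1. Boatman goes to the right bank with the acid flask and the base flask.  [the left bank: the ammonia bottle, the chlorine cylinder, the oxidiser | the right bank: the acid flask, the base flask]
2. Boatman goes back to the left bank with the acid flask.  [the left bank: the acid flask, the ammonia bottle, the chlorine cylinder, the oxidiser | the right bank: the base flask]
3. Boatman goes to the right bank with the ammonia bottle and the chlorine cylinder.  [the left bank: the acid flask, the oxidiser | the right bank: the ammonia bottle, the base flask, the chlorine cylinder]
4. Boatman goes back to the left bank alone.  [the left bank: the acid flask, the oxidiser | the right bank: the ammonia bottle, the base flask, the chlorine cylinder]
5. Boatman goes to the right bank with the acid flask and the oxidiser.  [the left bank: — | the right bank: the acid flask, the ammonia bottle, the base flask, the chlorine cylinder, the oxidiser]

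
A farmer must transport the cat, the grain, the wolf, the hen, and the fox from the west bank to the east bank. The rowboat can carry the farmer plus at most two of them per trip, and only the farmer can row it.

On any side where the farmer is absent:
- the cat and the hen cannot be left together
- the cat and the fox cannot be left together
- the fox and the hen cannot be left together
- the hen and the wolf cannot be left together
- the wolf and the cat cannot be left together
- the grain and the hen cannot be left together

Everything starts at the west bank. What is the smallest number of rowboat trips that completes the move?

7

Counting alone: the farmer can take at most 2 across per trip to the east bank, so moving all 5 needs at least 3 loaded trips out, with a return between consecutive ones — at least 5 crossings.
The safety rule pushes this higher. Following every safe sequence of crossings, the most of the 5 that can be at the east bank as the rowboat arrives there on crossing 5 is 4 — never all 5.
So no plan with fewer than 7 crossings exists, and this one achieves 7:
1. Farmer goes to the east bank with the cat and the hen.  [the west bank: the fox, the grain, the wolf | the east bank: the cat, the hen]
2. Farmer goes back to the west bank with the cat.  [the west bank: the cat, the fox, the grain, the wolf | the east bank: the hen]
3. Farmer goes to the east bank with the cat and the grain.  [the west bank: the fox, the wolf | the east bank: the cat, the grain, the hen]
4. Farmer goes back to the west bank with the hen.  [the west bank: the fox, the hen, the wolf | the east bank: the cat, the grain]
5. Farmer goes to the east bank with the fox and the wolf.  [the west bank: the hen | the east bank: the cat, the fox, the grain, the wolf]
6. Farmer goes back to the west bank with the cat.  [the west bank: the cat, the hen | the east bank: the fox, the grain, the wolf]
7. Farmer goes to the east bank with the cat and the hen.  [the west bank: — | the east bank: the cat, the fox, the grain, the hen, the wolf]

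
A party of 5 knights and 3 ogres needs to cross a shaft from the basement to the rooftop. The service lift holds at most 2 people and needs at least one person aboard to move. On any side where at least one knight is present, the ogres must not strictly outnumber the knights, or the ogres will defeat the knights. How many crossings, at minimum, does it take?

Counting alone: each trip to the rooftop takes at most 2 across and each return brings at least 1 back, so after t trips out (and t−1 returns) at most 2t − (t−1) of the 8 are across; that first reaches 8 at t = 7, so at least 13 crossings are needed.
The plan below uses exactly 13 crossings, so it is optimal:
1. 2 ogres → the rooftop.  (the basement: 5K 1O; the rooftop: 0K 2O)
2. 1 ogre ← the basement.  (the basement: 5K 2O; the rooftop: 0K 1O)
3. 2 ogres → the rooftop.  (the basement: 5K 0O; the rooftop: 0K 3O)
4. 1 ogre ← the basement.  (the basement: 5K 1O; the rooftop: 0K 2O)
5. 2 knights → the rooftop.  (the basement: 3K 1O; the rooftop: 2K 2O)
6. 1 ogre ← the basement.  (the basement: 3K 2O; the rooftop: 2K 1O)
7. 1 knight and 1 ogre → the rooftop.  (the basement: 2K 1O; the rooftop: 3K 2O)
8. 1 ogre ← the basement.  (the basement: 2K 2O; the rooftop: 3K 1O)
9. 2 ogres → the rooftop.  (the basement: 2K 0O; the rooftop: 3K 3O)
10. 1 ogre ← the basement.  (the basement: 2K 1O; the rooftop: 3K 2O)
11. 1 knight and 1 ogre → the rooftop.  (the basement: 1K 0O; the rooftop: 4K 3O)
12. 1 ogre ← the basement.  (the basement: 1K 1O; the rooftop: 4K 2O)
13. 1 knight and 1 ogre → the rooftop.  (the basement: 0K 0O; the rooftop: 5K 3O)

13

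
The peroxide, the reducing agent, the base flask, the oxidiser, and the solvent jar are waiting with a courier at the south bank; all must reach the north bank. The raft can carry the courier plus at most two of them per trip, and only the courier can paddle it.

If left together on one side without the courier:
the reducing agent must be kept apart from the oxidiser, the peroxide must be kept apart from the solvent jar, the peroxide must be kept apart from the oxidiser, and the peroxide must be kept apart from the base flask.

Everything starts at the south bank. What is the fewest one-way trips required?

Counting alone: the courier can take at most 2 across per trip to the north bank, so moving all 5 needs at least 3 loaded trips out, with a return between consecutive ones — at least 5 crossings.
The plan below uses exactly 5 crossings, so it is optimal:
1. Courier goes to the north bank with the peroxide and the reducing agent.  [the south bank: the base flask, the oxidiser, the solvent jar | the north bank: the peroxide, the reducing agent]
2. Courier goes back to the south bank alone.  [the south bank: the base flask, the oxidiser, the solvent jar | the north bank: the peroxide, the reducing agent]
3. Courier goes to the north bank with the base flask and the solvent jar.  [the south bank: the oxidiser | the north bank: the base flask, the peroxide, the reducing agent, the solvent jar]
4. Courier goes back to the south bank with the peroxide.  [the south bank: the oxidiser, the peroxide | the north bank: the base flask, the reducing agent, the solvent jar]
5. Courier goes to the north bank with the oxidiser and the peroxide.  [the south bank: — | the north bank: the base flask, the oxidiser, the peroxide, the reducing agent, the solvent jar]

5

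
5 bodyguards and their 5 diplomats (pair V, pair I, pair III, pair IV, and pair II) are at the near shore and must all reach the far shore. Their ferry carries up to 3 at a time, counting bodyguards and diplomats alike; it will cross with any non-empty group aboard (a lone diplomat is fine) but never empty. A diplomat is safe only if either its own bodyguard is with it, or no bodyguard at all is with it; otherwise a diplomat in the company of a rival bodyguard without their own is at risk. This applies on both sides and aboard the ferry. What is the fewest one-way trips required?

11

Counting alone: each trip to the far shore takes at most 3 across and each return brings at least 1 back, so after t trips out (and t−1 returns) at most 3t − (t−1) of the 10 are across; that first reaches 10 at t = 5, so at least 9 crossings are needed.
The safety rule pushes this higher. Following every safe sequence of crossings, the most of the 10 that can be at the far shore as the ferry arrives there on crossing 9 is 9 — never all 10.
So no plan with fewer than 11 crossings exists, and this one achieves 11:
1. bodyguard V and diplomat V cross → the far shore.
2. bodyguard V crosses ← the near shore.
3. diplomat I, diplomat III, and diplomat IV cross → the far shore.
4. diplomat V crosses ← the near shore.
5. bodyguard I, bodyguard III, and bodyguard IV cross → the far shore.
6. bodyguard I and diplomat I cross ← the near shore.
7. bodyguard I, bodyguard II, and bodyguard V cross → the far shore.
8. diplomat III crosses ← the near shore.
9. diplomat I and diplomat V cross → the far shore.
10. diplomat V crosses ← the near shore.
11. diplomat II, diplomat III, and diplomat V cross → the far shore.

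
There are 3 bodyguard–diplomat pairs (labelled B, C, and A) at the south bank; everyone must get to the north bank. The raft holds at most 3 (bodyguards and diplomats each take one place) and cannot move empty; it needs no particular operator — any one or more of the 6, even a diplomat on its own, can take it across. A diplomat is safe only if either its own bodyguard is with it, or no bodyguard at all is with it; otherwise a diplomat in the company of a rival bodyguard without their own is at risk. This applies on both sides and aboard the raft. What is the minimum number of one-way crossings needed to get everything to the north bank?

5

Counting alone: each trip to the north bank takes at most 3 across and each return brings at least 1 back, so after t trips out (and t−1 returns) at most 3t − (t−1) of the 6 are across; that first reaches 6 at t = 3, so at least 5 crossings are needed.
The plan below uses exactly 5 crossings, so it is optimal:
1. bodyguard B and diplomat B cross → the north bank.
2. bodyguard B crosses ← the south bank.
3. bodyguard A, bodyguard B, and bodyguard C cross → the north bank.
4. diplomat B crosses ← the south bank.
5. diplomat A, diplomat B, and diplomat C cross → the north bank.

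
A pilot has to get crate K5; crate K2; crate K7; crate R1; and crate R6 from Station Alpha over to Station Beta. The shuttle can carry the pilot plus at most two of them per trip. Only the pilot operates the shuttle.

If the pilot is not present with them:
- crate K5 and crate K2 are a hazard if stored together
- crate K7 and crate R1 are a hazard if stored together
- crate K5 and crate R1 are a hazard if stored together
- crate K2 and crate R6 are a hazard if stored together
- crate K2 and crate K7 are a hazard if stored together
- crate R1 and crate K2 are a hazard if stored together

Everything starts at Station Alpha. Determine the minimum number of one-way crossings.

7

Counting alone: the pilot can take at most 2 across per trip to Station Beta, so moving all 5 needs at least 3 loaded trips out, with a return between consecutive ones — at least 5 crossings.
The safety rule pushes this higher. Following every safe sequence of crossings, the most of the 5 that can be at Station Beta as the shuttle arrives there on crossing 5 is 4 — never all 5.
So no plan with fewer than 7 crossings exists, and this one achieves 7:
1. Pilot goes to Station Beta with crate K2 and crate R1.  [Station Alpha: crate K5, crate K7, crate R6 | Station Beta: crate K2, crate R1]
2. Pilot goes back to Station Alpha with crate K2.  [Station Alpha: crate K2, crate K5, crate K7, crate R6 | Station Beta: crate R1]
3. Pilot goes to Station Beta with crate K2 and crate R6.  [Station Alpha: crate K5, crate K7 | Station Beta: crate K2, crate R1, crate R6]
4. Pilot goes back to Station Alpha with crate K2.  [Station Alpha: crate K2, crate K5, crate K7 | Station Beta: crate R1, crate R6]
5. Pilot goes to Station Beta with crate K5 and crate K7.  [Station Alpha: crate K2 | Station Beta: crate K5, crate K7, crate R1, crate R6]
6. Pilot goes back to Station Alpha with crate R1.  [Station Alpha: crate K2, crate R1 | Station Beta: crate K5, crate K7, crate R6]
7. Pilot goes to Station Beta with crate K2 and crate R1.  [Station Alpha: — | Station Beta: crate K2, crate K5, crate K7, crate R1, crate R6]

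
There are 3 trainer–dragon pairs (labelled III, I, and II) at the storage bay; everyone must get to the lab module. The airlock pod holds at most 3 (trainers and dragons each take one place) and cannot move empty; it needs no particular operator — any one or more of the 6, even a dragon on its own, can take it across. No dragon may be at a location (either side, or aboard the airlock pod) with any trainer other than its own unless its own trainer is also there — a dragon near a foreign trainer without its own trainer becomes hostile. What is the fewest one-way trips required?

5

Counting alone: each trip to the lab module takes at most 3 across and each return brings at least 1 back, so after t trips out (and t−1 returns) at most 3t − (t−1) of the 6 are across; that first reaches 6 at t = 3, so at least 5 crossings are needed.
The plan below uses exactly 5 crossings, so it is optimal:
1. dragon III and trainer III cross → the lab module.
2. trainer III crosses ← the storage bay.
3. trainer I, trainer II, and trainer III cross → the lab module.
4. dragon III crosses ← the storage bay.
5. dragon I, dragon II, and dragon III cross → the lab module.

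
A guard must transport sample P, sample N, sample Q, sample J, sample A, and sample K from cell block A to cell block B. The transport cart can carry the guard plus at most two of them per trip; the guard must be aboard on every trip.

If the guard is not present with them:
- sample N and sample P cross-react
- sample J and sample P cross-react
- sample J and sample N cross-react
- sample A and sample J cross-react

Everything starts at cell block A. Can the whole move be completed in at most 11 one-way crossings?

Yes

Yes — this plan uses 9 crossings (≤ 11):
1. Guard goes to cell block B with sample J and sample P.
2. Guard goes back to cell block A with sample P.
3. Guard goes to cell block B with sample P and sample Q.
4. Guard goes back to cell block A with sample P.
5. Guard goes to cell block B with sample A and sample P.
6. Guard goes back to cell block A with sample J.
7. Guard goes to cell block B with sample K and sample N.
8. Guard goes back to cell block A with sample P.
9. Guard goes to cell block B with sample J and sample P.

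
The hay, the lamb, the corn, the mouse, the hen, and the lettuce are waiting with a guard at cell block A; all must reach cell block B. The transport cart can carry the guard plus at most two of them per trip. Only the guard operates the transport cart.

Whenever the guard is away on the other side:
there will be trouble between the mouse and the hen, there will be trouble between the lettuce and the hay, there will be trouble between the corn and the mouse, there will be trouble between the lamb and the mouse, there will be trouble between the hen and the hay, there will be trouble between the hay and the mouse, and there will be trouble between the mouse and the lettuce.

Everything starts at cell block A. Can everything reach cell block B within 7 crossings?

No

Counting alone: the guard can take at most 2 across per trip to cell block B, so moving all 6 needs at least 3 loaded trips out, with a return between consecutive ones — at least 5 crossings.
The safety rule pushes this higher. Following every safe sequence of crossings, the most of the 6 that can be at cell block B as the transport cart arrives there on crossings 5, 7 is 4, 5 respectively — never all 6.
So the move cannot be finished within 7 crossings. (The shortest complete plan takes 9:)
1. Guard goes to cell block B with the hay and the mouse.  [cell block A: the corn, the hen, the lamb, the lettuce | cell block B: the hay, the mouse]
2. Guard goes back to cell block A with the hay.  [cell block A: the corn, the hay, the hen, the lamb, the lettuce | cell block B: the mouse]
3. Guard goes to cell block B with the hay and the lamb.  [cell block A: the corn, the hen, the lettuce | cell block B: the hay, the lamb, the mouse]
4. Guard goes back to cell block A with the mouse.  [cell block A: the corn, the hen, the lettuce, the mouse | cell block B: the hay, the lamb]
5. Guard goes to cell block B with the corn and the mouse.  [cell block A: the hen, the lettuce | cell block B: the corn, the hay, the lamb, the mouse]
6. Guard goes back to cell block A with the mouse.  [cell block A: the hen, the lettuce, the mouse | cell block B: the corn, the hay, the lamb]
7. Guard goes to cell block B with the hen and the lettuce.  [cell block A: the mouse | cell block B: the corn, the hay, the hen, the lamb, the lettuce]
8. Guard goes back to cell block A with the hay.  [cell block A: the hay, the mouse | cell block B: the corn, the hen, the lamb, the lettuce]
9. Guard goes to cell block B with the hay and the mouse.  [cell block A: — | cell block B: the corn, the hay, the hen, the lamb, the lettuce, the mouse]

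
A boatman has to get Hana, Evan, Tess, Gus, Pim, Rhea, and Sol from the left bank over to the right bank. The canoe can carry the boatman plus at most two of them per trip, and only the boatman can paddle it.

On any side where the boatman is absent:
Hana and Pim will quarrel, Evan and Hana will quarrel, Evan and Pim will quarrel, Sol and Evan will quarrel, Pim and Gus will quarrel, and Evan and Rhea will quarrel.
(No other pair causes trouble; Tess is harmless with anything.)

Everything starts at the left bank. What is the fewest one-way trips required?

11

Counting alone: the boatman can take at most 2 across per trip to the right bank, so moving all 7 needs at least 4 loaded trips out, with a return between consecutive ones — at least 7 crossings.
The safety rule pushes this higher. Following every safe sequence of crossings, the most of the 7 that can be at the right bank as the canoe arrives there on crossings 7, 9 is 5, 6 respectively — never all 7.
So no plan with fewer than 11 crossings exists, and this one achieves 11:
1. Boatman goes to the right bank with Evan and Pim.  [the left bank: Gus, Hana, Rhea, Sol, Tess | the right bank: Evan, Pim]
2. Boatman goes back to the left bank with Evan.  [the left bank: Evan, Gus, Hana, Rhea, Sol, Tess | the right bank: Pim]
3. Boatman goes to the right bank with Evan and Tess.  [the left bank: Gus, Hana, Rhea, Sol | the right bank: Evan, Pim, Tess]
4. Boatman goes back to the left bank with Evan.  [the left bank: Evan, Gus, Hana, Rhea, Sol | the right bank: Pim, Tess]
5. Boatman goes to the right bank with Evan and Gus.  [the left bank: Hana, Rhea, Sol | the right bank: Evan, Gus, Pim, Tess]
6. Boatman goes back to the left bank with Pim.  [the left bank: Hana, Pim, Rhea, Sol | the right bank: Evan, Gus, Tess]
7. Boatman goes to the right bank with Hana and Rhea.  [the left bank: Pim, Sol | the right bank: Evan, Gus, Hana, Rhea, Tess]
8. Boatman goes back to the left bank with Evan.  [the left bank: Evan, Pim, Sol | the right bank: Gus, Hana, Rhea, Tess]
9. Boatman goes to the right bank with Evan and Sol.  [the left bank: Pim | the right bank: Evan, Gus, Hana, Rhea, Sol, Tess]
10. Boatman goes back to the left bank with Evan.  [the left bank: Evan, Pim | the right bank: Gus, Hana, Rhea, Sol, Tess]
11. Boatman goes to the right bank with Evan and Pim.  [the left bank: — | the right bank: Evan, Gus, Hana, Pim, Rhea, Sol, Tess]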